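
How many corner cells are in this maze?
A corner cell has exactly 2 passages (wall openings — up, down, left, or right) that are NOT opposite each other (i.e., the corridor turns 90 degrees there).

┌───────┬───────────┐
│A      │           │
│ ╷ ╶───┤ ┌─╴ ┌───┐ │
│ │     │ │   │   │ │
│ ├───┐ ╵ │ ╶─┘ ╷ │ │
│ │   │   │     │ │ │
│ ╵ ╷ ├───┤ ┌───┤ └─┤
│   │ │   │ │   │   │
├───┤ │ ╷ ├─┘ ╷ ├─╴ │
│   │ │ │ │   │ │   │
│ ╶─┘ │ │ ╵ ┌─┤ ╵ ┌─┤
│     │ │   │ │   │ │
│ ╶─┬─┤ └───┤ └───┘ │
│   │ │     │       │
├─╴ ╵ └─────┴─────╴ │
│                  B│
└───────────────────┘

Counting corner cells (2 non-opposite passages):
Total corners: 37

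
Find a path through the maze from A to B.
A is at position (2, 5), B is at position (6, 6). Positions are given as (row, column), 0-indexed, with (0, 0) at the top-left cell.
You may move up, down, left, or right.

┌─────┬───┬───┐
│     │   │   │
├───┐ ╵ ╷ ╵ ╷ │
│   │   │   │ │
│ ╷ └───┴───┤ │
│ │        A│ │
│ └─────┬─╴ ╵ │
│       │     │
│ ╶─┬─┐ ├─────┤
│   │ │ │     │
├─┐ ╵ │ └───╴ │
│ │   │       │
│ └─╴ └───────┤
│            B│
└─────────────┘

Finding the shortest path from (2, 5) to (6, 6):
Path length: 17 steps
Directions: left → left → left → left → up → left → down → down → down → right → down → right → down → right → right → right → right

Solution:

┌─────┬───┬───┐
│     │   │   │
├───┐ ╵ ╷ ╵ ╷ │
│↓ ↰│   │   │ │
│ ╷ └───┴───┤ │
│↓│↑ ← ← ← A│ │
│ └─────┬─╴ ╵ │
│↓      │     │
│ ╶─┬─┐ ├─────┤
│↳ ↓│ │ │     │
├─┐ ╵ │ └───╴ │
│ │↳ ↓│       │
│ └─╴ └───────┤
│    ↳ → → → B│
└─────────────┘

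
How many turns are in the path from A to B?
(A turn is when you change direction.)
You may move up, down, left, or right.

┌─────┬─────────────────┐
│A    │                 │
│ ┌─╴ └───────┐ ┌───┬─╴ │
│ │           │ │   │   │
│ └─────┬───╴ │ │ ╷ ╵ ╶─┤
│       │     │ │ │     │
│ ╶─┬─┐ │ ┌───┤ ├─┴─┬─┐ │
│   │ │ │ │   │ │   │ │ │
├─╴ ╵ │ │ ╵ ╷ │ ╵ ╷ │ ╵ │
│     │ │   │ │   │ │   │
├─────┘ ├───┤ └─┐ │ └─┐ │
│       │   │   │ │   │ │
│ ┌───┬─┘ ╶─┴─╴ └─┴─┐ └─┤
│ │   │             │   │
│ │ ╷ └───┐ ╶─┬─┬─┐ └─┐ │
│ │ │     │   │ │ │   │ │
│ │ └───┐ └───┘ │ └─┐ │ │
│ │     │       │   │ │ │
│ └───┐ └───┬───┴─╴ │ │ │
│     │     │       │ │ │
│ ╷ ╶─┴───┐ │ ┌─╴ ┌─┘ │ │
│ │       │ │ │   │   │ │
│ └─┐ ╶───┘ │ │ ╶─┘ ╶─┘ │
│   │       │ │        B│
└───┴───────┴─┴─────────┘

Directions: right, right, down, right, right, right, right, down, left, left, down, down, right, up, right, down, down, right, down, right, right, down, right, down, down, down, left, down, right, right
Number of turns: 18

Solution:

┌─────┬─────────────────┐
│A → ↓│                 │
│ ┌─╴ └───────┐ ┌───┬─╴ │
│ │  ↳ → → → ↓│ │   │   │
│ └─────┬───╴ │ │ ╷ ╵ ╶─┤
│       │↓ ← ↲│ │ │     │
│ ╶─┬─┐ │ ┌───┤ ├─┴─┬─┐ │
│   │ │ │↓│↱ ↓│ │   │ │ │
├─╴ ╵ │ │ ╵ ╷ │ ╵ ╷ │ ╵ │
│     │ │↳ ↑│↓│   │ │   │
├─────┘ ├───┤ └─┐ │ └─┐ │
│       │   │↳ ↓│ │   │ │
│ ┌───┬─┘ ╶─┴─╴ └─┴─┐ └─┤
│ │   │        ↳ → ↓│   │
│ │ ╷ └───┐ ╶─┬─┬─┐ └─┐ │
│ │ │     │   │ │ │↳ ↓│ │
│ │ └───┐ └───┘ │ └─┐ │ │
│ │     │       │   │↓│ │
│ └───┐ └───┬───┴─╴ │ │ │
│     │     │       │↓│ │
│ ╷ ╶─┴───┐ │ ┌─╴ ┌─┘ │ │
│ │       │ │ │   │↓ ↲│ │
│ └─┐ ╶───┘ │ │ ╶─┘ ╶─┘ │
│   │       │ │    ↳ → B│
└───┴───────┴─┴─────────┘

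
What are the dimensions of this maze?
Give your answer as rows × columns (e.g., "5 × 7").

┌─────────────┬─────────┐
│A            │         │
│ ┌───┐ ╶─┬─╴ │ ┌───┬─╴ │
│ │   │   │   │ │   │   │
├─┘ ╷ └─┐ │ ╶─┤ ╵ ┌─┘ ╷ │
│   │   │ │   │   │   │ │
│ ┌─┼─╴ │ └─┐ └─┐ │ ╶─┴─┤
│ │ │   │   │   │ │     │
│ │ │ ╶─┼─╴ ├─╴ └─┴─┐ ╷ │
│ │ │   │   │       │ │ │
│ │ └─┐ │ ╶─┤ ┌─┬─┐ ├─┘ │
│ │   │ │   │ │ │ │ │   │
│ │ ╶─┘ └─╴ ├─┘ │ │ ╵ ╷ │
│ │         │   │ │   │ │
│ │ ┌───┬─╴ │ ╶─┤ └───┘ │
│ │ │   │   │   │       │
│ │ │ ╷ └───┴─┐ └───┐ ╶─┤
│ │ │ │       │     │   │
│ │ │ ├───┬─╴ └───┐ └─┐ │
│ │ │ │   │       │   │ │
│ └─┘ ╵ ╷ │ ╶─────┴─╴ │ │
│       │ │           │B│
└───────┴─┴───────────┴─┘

Counting the maze dimensions:
Rows (vertical): 11
Columns (horizontal): 12
Dimensions: 11 × 12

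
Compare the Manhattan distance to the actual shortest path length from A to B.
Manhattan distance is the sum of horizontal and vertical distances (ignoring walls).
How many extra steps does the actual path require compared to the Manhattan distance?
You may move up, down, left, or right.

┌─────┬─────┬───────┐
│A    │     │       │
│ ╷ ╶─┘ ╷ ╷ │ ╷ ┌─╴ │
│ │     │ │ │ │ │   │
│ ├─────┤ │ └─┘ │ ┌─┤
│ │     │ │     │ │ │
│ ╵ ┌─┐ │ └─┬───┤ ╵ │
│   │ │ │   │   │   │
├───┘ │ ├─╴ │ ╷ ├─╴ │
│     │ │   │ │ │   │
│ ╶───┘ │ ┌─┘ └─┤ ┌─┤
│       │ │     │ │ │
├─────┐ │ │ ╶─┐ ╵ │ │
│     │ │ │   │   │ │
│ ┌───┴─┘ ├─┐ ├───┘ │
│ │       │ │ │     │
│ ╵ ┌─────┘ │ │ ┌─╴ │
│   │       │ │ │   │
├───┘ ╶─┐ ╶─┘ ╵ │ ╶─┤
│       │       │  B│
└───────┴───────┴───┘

Manhattan distance: |9 - 0| + |9 - 0| = 18
Actual path length: 42
Extra steps: 42 - 18 = 24

Solution:

┌─────┬─────┬───────┐
│A ↓  │↱ → ↓│  ↱ → ↓│
│ ╷ ╶─┘ ╷ ╷ │ ╷ ┌─╴ │
│ │↳ → ↑│ │↓│ │↑│↓ ↲│
│ ├─────┤ │ └─┘ │ ┌─┤
│ │     │ │↳ → ↑│↓│ │
│ ╵ ┌─┐ │ └─┬───┤ ╵ │
│   │ │ │   │   │↳ ↓│
├───┘ │ ├─╴ │ ╷ ├─╴ │
│     │ │   │ │ │↓ ↲│
│ ╶───┘ │ ┌─┘ └─┤ ┌─┤
│       │ │↓ ← ↰│↓│ │
├─────┐ │ │ ╶─┐ ╵ │ │
│     │ │ │↳ ↓│↑ ↲│ │
│ ┌───┴─┘ ├─┐ ├───┘ │
│ │       │ │↓│↱ → ↓│
│ ╵ ┌─────┘ │ │ ┌─╴ │
│   │       │↓│↑│↓ ↲│
├───┘ ╶─┐ ╶─┘ ╵ │ ╶─┤
│       │    ↳ ↑│↳ B│
└───────┴───────┴───┘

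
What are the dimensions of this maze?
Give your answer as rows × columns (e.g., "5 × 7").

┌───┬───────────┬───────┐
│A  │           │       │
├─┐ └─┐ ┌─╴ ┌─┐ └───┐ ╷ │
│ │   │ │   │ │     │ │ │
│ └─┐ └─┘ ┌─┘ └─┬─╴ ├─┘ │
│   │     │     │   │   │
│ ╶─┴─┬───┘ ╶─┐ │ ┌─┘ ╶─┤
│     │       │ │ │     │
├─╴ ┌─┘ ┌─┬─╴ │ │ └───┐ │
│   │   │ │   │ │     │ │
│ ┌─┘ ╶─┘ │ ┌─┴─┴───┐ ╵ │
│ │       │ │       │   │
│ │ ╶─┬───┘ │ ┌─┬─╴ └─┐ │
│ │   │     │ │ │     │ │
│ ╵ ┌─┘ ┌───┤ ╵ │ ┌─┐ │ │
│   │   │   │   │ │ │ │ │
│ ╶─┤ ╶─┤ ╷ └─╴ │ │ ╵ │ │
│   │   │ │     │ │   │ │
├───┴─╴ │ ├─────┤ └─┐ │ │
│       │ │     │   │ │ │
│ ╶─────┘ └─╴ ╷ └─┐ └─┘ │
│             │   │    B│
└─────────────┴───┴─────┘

Counting the maze dimensions:
Rows (vertical): 11
Columns (horizontal): 12
Dimensions: 11 × 12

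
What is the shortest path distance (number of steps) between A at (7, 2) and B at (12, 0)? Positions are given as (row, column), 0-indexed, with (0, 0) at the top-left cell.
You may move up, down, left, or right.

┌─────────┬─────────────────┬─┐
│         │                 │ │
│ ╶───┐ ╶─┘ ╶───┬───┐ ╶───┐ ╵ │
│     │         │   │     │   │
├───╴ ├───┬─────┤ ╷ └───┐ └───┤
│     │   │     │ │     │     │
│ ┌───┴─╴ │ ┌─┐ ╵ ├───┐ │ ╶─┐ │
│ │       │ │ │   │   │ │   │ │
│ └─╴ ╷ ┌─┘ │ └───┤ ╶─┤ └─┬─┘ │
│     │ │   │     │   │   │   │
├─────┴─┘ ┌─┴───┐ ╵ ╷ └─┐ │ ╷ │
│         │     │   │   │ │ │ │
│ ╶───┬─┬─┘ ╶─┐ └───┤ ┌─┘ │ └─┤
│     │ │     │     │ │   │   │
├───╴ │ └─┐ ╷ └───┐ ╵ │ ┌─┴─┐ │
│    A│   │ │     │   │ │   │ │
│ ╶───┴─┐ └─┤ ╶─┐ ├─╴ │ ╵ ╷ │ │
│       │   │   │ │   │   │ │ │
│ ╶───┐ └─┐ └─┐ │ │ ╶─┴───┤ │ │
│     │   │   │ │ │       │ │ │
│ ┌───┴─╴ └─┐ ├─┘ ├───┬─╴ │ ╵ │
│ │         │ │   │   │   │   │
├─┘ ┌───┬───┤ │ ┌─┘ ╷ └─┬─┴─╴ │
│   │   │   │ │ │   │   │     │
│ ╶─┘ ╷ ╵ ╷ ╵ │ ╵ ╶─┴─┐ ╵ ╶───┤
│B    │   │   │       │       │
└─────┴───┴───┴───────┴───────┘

Finding path from (7, 2) to (12, 0):
Path: (7,2) → (7,1) → (7,0) → (8,0) → (8,1) → (8,2) → (8,3) → (9,3) → (9,4) → (10,4) → (10,3) → (10,2) → (10,1) → (11,1) → (11,0) → (12,0)
Distance: 15 steps

Solution:

┌─────────┬─────────────────┬─┐
│         │                 │ │
│ ╶───┐ ╶─┘ ╶───┬───┐ ╶───┐ ╵ │
│     │         │   │     │   │
├───╴ ├───┬─────┤ ╷ └───┐ └───┤
│     │   │     │ │     │     │
│ ┌───┴─╴ │ ┌─┐ ╵ ├───┐ │ ╶─┐ │
│ │       │ │ │   │   │ │   │ │
│ └─╴ ╷ ┌─┘ │ └───┤ ╶─┤ └─┬─┘ │
│     │ │   │     │   │   │   │
├─────┴─┘ ┌─┴───┐ ╵ ╷ └─┐ │ ╷ │
│         │     │   │   │ │ │ │
│ ╶───┬─┬─┘ ╶─┐ └───┤ ┌─┘ │ └─┤
│     │ │     │     │ │   │   │
├───╴ │ └─┐ ╷ └───┐ ╵ │ ┌─┴─┐ │
│↓ ← A│   │ │     │   │ │   │ │
│ ╶───┴─┐ └─┤ ╶─┐ ├─╴ │ ╵ ╷ │ │
│↳ → → ↓│   │   │ │   │   │ │ │
│ ╶───┐ └─┐ └─┐ │ │ ╶─┴───┤ │ │
│     │↳ ↓│   │ │ │       │ │ │
│ ┌───┴─╴ └─┐ ├─┘ ├───┬─╴ │ ╵ │
│ │↓ ← ← ↲  │ │   │   │   │   │
├─┘ ┌───┬───┤ │ ┌─┘ ╷ └─┬─┴─╴ │
│↓ ↲│   │   │ │ │   │   │     │
│ ╶─┘ ╷ ╵ ╷ ╵ │ ╵ ╶─┴─┐ ╵ ╶───┤
│B    │   │   │       │       │
└─────┴───┴───┴───────┴───────┘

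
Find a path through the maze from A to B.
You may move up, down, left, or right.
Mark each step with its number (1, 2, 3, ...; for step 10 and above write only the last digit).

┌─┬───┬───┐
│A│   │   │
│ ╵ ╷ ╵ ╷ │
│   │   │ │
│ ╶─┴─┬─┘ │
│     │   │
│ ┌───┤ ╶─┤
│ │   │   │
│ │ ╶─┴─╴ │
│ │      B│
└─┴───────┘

Finding the shortest path through the maze:
Path length: 14 steps
Directions: down → right → up → right → down → right → up → right → down → down → left → down → right → down

Solution:

┌─┬───┬───┐
│A│3 4│7 8│
│ ╵ ╷ ╵ ╷ │
│1 2│5 6│9│
│ ╶─┴─┬─┘ │
│     │1 0│
│ ┌───┤ ╶─┤
│ │   │2 3│
│ │ ╶─┴─╴ │
│ │      B│
└─┴───────┘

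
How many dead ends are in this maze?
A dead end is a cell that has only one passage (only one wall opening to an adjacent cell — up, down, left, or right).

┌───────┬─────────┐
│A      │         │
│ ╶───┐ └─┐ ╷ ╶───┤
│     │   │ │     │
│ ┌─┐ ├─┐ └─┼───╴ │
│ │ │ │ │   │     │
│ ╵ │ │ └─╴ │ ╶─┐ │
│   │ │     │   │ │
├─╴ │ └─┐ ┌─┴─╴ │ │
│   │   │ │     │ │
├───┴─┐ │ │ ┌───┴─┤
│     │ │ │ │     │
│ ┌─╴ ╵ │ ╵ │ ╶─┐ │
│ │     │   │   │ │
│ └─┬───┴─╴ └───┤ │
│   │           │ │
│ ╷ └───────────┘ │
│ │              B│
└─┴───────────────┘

Checking each cell for number of passages:

Dead ends found at positions:
  (0, 4)
  (0, 8)
  (1, 5)
  (2, 1)
  (2, 3)
  (4, 0)
  (4, 8)
  (6, 1)
  (6, 7)
  (7, 2)
  (7, 7)
  (8, 0)
Total dead ends: 12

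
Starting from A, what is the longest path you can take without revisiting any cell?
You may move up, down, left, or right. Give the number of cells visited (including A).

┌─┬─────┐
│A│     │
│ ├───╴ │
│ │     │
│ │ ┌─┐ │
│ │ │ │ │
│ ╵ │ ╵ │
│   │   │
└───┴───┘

Finding longest simple path using DFS:
Start: (0, 0)
Longest path visits 13 cells
Path: A → down → down → down → right → up → up → right → right → down → down → left → up

Solution:

┌─┬─────┐
│A│     │
│ ├───╴ │
│↓│↱ → ↓│
│ │ ┌─┐ │
│↓│↑│B│↓│
│ ╵ │ ╵ │
│↳ ↑│↑ ↲│
└───┴───┘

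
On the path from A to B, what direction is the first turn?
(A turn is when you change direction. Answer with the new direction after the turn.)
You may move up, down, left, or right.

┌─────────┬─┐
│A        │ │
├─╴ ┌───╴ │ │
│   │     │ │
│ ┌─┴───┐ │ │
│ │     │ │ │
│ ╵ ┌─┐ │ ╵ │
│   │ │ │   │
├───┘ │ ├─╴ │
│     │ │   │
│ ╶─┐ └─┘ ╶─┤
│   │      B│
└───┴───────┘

Directions: right, right, right, right, down, down, down, right, down, left, down, right
First turn direction: down

Solution:

┌─────────┬─┐
│A → → → ↓│ │
├─╴ ┌───╴ │ │
│   │    ↓│ │
│ ┌─┴───┐ │ │
│ │     │↓│ │
│ ╵ ┌─┐ │ ╵ │
│   │ │ │↳ ↓│
├───┘ │ ├─╴ │
│     │ │↓ ↲│
│ ╶─┐ └─┘ ╶─┤
│   │    ↳ B│
└───┴───────┘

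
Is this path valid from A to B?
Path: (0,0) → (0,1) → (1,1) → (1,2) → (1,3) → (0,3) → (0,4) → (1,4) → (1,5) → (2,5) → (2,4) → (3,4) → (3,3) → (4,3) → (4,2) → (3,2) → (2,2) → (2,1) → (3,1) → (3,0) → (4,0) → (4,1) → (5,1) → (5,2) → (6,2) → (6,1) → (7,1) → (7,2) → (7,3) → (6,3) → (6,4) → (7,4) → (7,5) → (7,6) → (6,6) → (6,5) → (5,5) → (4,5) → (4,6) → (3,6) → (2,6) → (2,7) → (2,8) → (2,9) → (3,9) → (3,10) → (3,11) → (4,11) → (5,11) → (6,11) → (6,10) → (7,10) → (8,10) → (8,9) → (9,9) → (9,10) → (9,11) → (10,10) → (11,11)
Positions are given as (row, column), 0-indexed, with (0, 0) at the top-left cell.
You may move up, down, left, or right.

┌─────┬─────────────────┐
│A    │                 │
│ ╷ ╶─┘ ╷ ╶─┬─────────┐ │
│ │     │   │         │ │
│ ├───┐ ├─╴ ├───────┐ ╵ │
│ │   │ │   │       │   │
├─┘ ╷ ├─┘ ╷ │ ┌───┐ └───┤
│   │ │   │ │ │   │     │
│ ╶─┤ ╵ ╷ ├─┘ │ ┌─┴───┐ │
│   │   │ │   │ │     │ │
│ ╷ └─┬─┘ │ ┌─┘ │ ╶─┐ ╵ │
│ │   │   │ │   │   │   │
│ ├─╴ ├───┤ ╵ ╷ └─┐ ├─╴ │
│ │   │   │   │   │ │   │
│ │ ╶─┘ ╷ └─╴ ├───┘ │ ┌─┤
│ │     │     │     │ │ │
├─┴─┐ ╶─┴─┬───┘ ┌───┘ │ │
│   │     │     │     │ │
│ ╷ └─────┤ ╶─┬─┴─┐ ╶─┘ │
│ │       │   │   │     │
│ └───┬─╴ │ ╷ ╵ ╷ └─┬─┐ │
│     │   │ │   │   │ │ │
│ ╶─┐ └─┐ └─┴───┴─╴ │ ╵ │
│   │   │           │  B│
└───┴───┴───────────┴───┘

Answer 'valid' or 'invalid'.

Checking path validity:
Result: Invalid move at step 57: cannot move from (9, 11) to (10, 10).

invalid

Correct solution:

┌─────┬─────────────────┐
│A ↓  │↱ ↓              │
│ ╷ ╶─┘ ╷ ╶─┬─────────┐ │
│ │↳ → ↑│↳ ↓│         │ │
│ ├───┐ ├─╴ ├───────┐ ╵ │
│ │↓ ↰│ │↓ ↲│↱ → → ↓│   │
├─┘ ╷ ├─┘ ╷ │ ┌───┐ └───┤
│↓ ↲│↑│↓ ↲│ │↑│   │↳ → ↓│
│ ╶─┤ ╵ ╷ ├─┘ │ ┌─┴───┐ │
│↳ ↓│↑ ↲│ │↱ ↑│ │     │↓│
│ ╷ └─┬─┘ │ ┌─┘ │ ╶─┐ ╵ │
│ │↳ ↓│   │↑│   │   │  ↓│
│ ├─╴ ├───┤ ╵ ╷ └─┐ ├─╴ │
│ │↓ ↲│↱ ↓│↑ ↰│   │ │↓ ↲│
│ │ ╶─┘ ╷ └─╴ ├───┘ │ ┌─┤
│ │↳ → ↑│↳ → ↑│     │↓│ │
├─┴─┐ ╶─┴─┬───┘ ┌───┘ │ │
│   │     │     │  ↓ ↲│ │
│ ╷ └─────┤ ╶─┬─┴─┐ ╶─┘ │
│ │       │   │   │↳ → ↓│
│ └───┬─╴ │ ╷ ╵ ╷ └─┬─┐ │
│     │   │ │   │   │ │↓│
│ ╶─┐ └─┐ └─┴───┴─╴ │ ╵ │
│   │   │           │  B│
└───┴───┴───────────┴───┘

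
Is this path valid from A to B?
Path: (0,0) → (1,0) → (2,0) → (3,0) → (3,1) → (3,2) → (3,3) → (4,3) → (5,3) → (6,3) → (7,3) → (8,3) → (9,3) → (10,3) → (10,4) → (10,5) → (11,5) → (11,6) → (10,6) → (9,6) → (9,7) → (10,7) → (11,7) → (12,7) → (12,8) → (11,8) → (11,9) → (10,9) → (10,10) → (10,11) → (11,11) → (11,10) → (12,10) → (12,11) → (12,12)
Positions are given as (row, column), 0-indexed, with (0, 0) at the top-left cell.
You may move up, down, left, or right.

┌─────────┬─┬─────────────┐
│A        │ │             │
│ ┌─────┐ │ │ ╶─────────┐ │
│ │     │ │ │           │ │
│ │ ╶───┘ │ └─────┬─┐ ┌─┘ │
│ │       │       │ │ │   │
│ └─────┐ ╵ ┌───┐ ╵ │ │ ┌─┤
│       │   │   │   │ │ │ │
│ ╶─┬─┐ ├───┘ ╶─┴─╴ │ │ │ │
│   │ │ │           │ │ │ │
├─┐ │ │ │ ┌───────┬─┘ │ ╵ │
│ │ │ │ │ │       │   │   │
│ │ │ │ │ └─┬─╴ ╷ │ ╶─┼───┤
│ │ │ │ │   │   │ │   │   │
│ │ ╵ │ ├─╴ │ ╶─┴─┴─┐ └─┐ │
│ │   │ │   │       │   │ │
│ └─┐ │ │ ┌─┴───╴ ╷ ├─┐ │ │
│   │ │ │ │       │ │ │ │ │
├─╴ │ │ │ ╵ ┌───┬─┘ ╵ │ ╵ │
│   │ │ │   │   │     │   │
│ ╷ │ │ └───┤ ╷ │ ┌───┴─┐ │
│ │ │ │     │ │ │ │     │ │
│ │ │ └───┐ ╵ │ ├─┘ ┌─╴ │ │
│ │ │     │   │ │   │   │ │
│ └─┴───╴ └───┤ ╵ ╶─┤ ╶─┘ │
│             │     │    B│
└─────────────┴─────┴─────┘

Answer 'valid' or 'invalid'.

Checking path validity:
Result: All consecutive moves are passable.

valid

Correct solution:

┌─────────┬─┬─────────────┐
│A        │ │             │
│ ┌─────┐ │ │ ╶─────────┐ │
│↓│     │ │ │           │ │
│ │ ╶───┘ │ └─────┬─┐ ┌─┘ │
│↓│       │       │ │ │   │
│ └─────┐ ╵ ┌───┐ ╵ │ │ ┌─┤
│↳ → → ↓│   │   │   │ │ │ │
│ ╶─┬─┐ ├───┘ ╶─┴─╴ │ │ │ │
│   │ │↓│           │ │ │ │
├─┐ │ │ │ ┌───────┬─┘ │ ╵ │
│ │ │ │↓│ │       │   │   │
│ │ │ │ │ └─┬─╴ ╷ │ ╶─┼───┤
│ │ │ │↓│   │   │ │   │   │
│ │ ╵ │ ├─╴ │ ╶─┴─┴─┐ └─┐ │
│ │   │↓│   │       │   │ │
│ └─┐ │ │ ┌─┴───╴ ╷ ├─┐ │ │
│   │ │↓│ │       │ │ │ │ │
├─╴ │ │ │ ╵ ┌───┬─┘ ╵ │ ╵ │
│   │ │↓│   │↱ ↓│     │   │
│ ╷ │ │ └───┤ ╷ │ ┌───┴─┐ │
│ │ │ │↳ → ↓│↑│↓│ │↱ → ↓│ │
│ │ │ └───┐ ╵ │ ├─┘ ┌─╴ │ │
│ │ │     │↳ ↑│↓│↱ ↑│↓ ↲│ │
│ └─┴───╴ └───┤ ╵ ╶─┤ ╶─┘ │
│             │↳ ↑  │↳ → B│
└─────────────┴─────┴─────┘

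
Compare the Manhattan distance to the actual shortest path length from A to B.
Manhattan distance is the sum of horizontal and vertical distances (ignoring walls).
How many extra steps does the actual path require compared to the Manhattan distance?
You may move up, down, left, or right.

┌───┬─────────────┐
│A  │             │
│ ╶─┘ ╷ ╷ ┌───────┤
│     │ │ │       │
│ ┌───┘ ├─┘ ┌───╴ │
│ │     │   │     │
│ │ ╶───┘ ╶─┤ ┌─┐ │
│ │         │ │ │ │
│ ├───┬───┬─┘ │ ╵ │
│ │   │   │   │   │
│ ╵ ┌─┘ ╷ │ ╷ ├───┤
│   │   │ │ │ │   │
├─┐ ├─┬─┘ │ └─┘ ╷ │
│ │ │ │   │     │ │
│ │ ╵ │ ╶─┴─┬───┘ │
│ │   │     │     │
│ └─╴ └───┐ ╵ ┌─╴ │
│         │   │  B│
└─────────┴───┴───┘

Manhattan distance: |8 - 0| + |8 - 0| = 16
Actual path length: 34
Extra steps: 34 - 16 = 18

Solution:

┌───┬─────────────┐
│A  │↱ ↓          │
│ ╶─┘ ╷ ╷ ┌───────┤
│↳ → ↑│↓│ │↱ → → ↓│
│ ┌───┘ ├─┘ ┌───╴ │
│ │↓ ← ↲│↱ ↑│↓ ← ↲│
│ │ ╶───┘ ╶─┤ ┌─┐ │
│ │↳ → → ↑  │↓│ │ │
│ ├───┬───┬─┘ │ ╵ │
│ │   │   │↓ ↲│   │
│ ╵ ┌─┘ ╷ │ ╷ ├───┤
│   │   │ │↓│ │↱ ↓│
├─┐ ├─┬─┘ │ └─┘ ╷ │
│ │ │ │   │↳ → ↑│↓│
│ │ ╵ │ ╶─┴─┬───┘ │
│ │   │     │    ↓│
│ └─╴ └───┐ ╵ ┌─╴ │
│         │   │  B│
└─────────┴───┴───┘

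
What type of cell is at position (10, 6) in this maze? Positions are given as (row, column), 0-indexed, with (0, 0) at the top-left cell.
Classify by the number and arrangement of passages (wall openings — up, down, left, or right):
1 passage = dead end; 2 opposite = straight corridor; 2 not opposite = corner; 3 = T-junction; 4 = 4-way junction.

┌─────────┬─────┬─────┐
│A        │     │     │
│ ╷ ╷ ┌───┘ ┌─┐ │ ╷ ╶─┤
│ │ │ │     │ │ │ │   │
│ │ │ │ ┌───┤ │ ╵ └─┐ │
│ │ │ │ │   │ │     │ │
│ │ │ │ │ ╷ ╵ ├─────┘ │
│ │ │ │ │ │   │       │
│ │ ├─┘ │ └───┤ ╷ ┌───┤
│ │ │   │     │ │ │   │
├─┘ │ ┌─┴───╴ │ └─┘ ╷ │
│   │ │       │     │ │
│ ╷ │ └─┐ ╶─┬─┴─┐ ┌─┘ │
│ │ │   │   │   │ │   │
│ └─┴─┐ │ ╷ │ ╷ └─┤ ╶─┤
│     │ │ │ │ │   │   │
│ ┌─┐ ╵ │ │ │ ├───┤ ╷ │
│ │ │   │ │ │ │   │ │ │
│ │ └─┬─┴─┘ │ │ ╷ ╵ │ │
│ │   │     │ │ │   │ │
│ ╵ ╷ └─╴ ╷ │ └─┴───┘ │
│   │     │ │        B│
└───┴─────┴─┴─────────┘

Checking cell at (10, 6):
Number of passages: 2
Cell type: corner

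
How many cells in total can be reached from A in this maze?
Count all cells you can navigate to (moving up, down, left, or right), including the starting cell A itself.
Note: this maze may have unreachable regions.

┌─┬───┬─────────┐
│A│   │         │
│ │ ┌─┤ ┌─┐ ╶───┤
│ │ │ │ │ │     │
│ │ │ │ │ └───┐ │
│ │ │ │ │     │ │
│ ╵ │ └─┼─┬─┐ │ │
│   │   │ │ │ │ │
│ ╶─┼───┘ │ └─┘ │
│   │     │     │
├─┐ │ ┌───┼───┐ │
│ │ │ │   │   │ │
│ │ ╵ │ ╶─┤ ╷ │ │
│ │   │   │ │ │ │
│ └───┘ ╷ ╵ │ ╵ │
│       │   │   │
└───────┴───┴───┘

Using BFS/flood-fill to find all reachable cells from A:
Maze size: 8 × 8 = 64 total cells
45 cell(s) are walled off and cannot be reached from A.
Reachable cells: 19

Reachable region (· marks reachable cells):

┌─┬───┬─────────┐
│A│· ·│         │
│ │ ┌─┤ ┌─┐ ╶───┤
│·│·│ │ │ │     │
│ │ │ │ │ └───┐ │
│·│·│ │ │     │ │
│ ╵ │ └─┼─┬─┐ │ │
│· ·│   │·│ │ │ │
│ ╶─┼───┘ │ └─┘ │
│· ·│· · ·│     │
├─┐ │ ┌───┼───┐ │
│ │·│·│   │   │ │
│ │ ╵ │ ╶─┤ ╷ │ │
│ │· ·│   │ │ │ │
│ └───┘ ╷ ╵ │ ╵ │
│       │   │   │
└───────┴───┴───┘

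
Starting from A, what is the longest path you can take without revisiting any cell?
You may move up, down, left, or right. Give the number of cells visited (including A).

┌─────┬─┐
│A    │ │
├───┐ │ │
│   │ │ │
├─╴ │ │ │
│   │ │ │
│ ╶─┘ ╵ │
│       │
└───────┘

Finding longest simple path using DFS:
Start: (0, 0)
Longest path visits 12 cells
Path: A → right → right → down → down → down → left → left → up → right → up → left

Solution:

┌─────┬─┐
│A → ↓│ │
├───┐ │ │
│B ↰│↓│ │
├─╴ │ │ │
│↱ ↑│↓│ │
│ ╶─┘ ╵ │
│↑ ← ↲  │
└───────┘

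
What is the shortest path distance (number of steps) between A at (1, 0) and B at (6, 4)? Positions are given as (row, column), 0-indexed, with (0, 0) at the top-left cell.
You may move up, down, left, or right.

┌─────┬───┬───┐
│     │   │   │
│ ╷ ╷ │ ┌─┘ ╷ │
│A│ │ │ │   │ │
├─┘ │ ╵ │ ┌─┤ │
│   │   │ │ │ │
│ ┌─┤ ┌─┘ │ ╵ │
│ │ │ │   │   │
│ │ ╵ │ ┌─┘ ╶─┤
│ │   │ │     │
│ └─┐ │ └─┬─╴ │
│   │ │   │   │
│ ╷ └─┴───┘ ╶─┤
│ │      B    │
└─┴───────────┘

Finding path from (1, 0) to (6, 4):
Path: (1,0) → (0,0) → (0,1) → (1,1) → (2,1) → (2,0) → (3,0) → (4,0) → (5,0) → (5,1) → (6,1) → (6,2) → (6,3) → (6,4)
Distance: 13 steps

Solution:

┌─────┬───┬───┐
│↱ ↓  │   │   │
│ ╷ ╷ │ ┌─┘ ╷ │
│A│↓│ │ │   │ │
├─┘ │ ╵ │ ┌─┤ │
│↓ ↲│   │ │ │ │
│ ┌─┤ ┌─┘ │ ╵ │
│↓│ │ │   │   │
│ │ ╵ │ ┌─┘ ╶─┤
│↓│   │ │     │
│ └─┐ │ └─┬─╴ │
│↳ ↓│ │   │   │
│ ╷ └─┴───┘ ╶─┤
│ │↳ → → B    │
└─┴───────────┘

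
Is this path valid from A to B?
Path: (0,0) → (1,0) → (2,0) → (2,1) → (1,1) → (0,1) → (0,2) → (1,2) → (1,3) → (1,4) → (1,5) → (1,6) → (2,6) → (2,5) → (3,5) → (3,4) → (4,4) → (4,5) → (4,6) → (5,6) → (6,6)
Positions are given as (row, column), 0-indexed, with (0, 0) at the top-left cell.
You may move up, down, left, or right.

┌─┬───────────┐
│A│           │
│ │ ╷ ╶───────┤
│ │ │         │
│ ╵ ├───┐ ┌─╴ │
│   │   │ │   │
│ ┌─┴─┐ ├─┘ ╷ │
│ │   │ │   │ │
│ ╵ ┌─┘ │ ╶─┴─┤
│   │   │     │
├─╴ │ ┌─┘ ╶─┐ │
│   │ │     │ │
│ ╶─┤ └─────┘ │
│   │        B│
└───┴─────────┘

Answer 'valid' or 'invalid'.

Checking path validity:
Result: All consecutive moves are passable.

valid

Correct solution:

┌─┬───────────┐
│A│↱ ↓        │
│ │ ╷ ╶───────┤
│↓│↑│↳ → → → ↓│
│ ╵ ├───┐ ┌─╴ │
│↳ ↑│   │ │↓ ↲│
│ ┌─┴─┐ ├─┘ ╷ │
│ │   │ │↓ ↲│ │
│ ╵ ┌─┘ │ ╶─┴─┤
│   │   │↳ → ↓│
├─╴ │ ┌─┘ ╶─┐ │
│   │ │     │↓│
│ ╶─┤ └─────┘ │
│   │        B│
└───┴─────────┘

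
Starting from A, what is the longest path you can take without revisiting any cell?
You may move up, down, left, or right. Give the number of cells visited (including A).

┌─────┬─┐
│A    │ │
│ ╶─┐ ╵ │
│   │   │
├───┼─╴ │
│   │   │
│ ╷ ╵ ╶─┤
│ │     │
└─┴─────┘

Finding longest simple path using DFS:
Start: (0, 0)
Longest path visits 12 cells
Path: A → right → right → down → right → down → left → down → left → up → left → down

Solution:

┌─────┬─┐
│A → ↓│ │
│ ╶─┐ ╵ │
│   │↳ ↓│
├───┼─╴ │
│↓ ↰│↓ ↲│
│ ╷ ╵ ╶─┤
│B│↑ ↲  │
└─┴─────┘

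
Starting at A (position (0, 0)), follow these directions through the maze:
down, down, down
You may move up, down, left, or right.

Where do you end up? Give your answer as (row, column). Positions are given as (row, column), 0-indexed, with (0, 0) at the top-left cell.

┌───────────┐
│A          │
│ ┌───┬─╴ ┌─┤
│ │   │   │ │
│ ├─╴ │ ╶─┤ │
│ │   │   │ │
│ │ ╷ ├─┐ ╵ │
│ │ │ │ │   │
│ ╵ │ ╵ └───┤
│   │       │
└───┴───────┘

Following directions step by step:
Start: (0, 0)
  down: (0, 0) → (1, 0)
  down: (1, 0) → (2, 0)
  down: (2, 0) → (3, 0)
Final position: (3, 0)

Path taken:

┌───────────┐
│A          │
│ ┌───┬─╴ ┌─┤
│↓│   │   │ │
│ ├─╴ │ ╶─┤ │
│↓│   │   │ │
│ │ ╷ ├─┐ ╵ │
│B│ │ │ │   │
│ ╵ │ ╵ └───┤
│   │       │
└───┴───────┘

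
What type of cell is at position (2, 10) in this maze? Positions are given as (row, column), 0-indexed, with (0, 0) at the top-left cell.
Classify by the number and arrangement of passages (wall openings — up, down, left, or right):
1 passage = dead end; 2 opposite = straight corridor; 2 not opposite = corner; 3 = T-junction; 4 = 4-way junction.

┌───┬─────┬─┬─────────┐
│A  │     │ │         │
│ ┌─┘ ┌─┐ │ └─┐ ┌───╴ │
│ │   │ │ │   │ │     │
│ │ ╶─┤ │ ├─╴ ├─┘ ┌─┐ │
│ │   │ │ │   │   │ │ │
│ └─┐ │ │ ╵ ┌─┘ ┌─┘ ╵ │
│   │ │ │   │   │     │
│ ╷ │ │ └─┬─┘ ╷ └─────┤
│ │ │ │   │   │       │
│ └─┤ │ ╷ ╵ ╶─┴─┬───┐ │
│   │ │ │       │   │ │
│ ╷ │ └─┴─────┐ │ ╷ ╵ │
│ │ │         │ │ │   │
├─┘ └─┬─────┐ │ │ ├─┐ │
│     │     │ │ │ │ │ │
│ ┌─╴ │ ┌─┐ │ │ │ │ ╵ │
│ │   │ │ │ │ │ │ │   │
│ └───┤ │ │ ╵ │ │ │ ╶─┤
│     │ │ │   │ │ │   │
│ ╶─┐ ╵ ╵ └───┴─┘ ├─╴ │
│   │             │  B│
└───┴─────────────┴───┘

Checking cell at (2, 10):
Number of passages: 2
Cell type: straight corridor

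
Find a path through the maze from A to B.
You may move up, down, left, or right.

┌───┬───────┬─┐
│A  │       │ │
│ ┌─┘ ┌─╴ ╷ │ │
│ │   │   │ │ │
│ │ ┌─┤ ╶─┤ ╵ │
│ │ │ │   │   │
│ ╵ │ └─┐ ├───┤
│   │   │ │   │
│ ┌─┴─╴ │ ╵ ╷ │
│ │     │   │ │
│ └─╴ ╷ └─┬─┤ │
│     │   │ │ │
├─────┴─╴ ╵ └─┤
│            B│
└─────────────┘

Finding the shortest path through the maze:
Path length: 14 steps
Directions: down → down → down → down → down → right → right → up → right → down → right → down → right → right

Solution:

┌───┬───────┬─┐
│A  │       │ │
│ ┌─┘ ┌─╴ ╷ │ │
│↓│   │   │ │ │
│ │ ┌─┤ ╶─┤ ╵ │
│↓│ │ │   │   │
│ ╵ │ └─┐ ├───┤
│↓  │   │ │   │
│ ┌─┴─╴ │ ╵ ╷ │
│↓│  ↱ ↓│   │ │
│ └─╴ ╷ └─┬─┤ │
│↳ → ↑│↳ ↓│ │ │
├─────┴─╴ ╵ └─┤
│        ↳ → B│
└─────────────┘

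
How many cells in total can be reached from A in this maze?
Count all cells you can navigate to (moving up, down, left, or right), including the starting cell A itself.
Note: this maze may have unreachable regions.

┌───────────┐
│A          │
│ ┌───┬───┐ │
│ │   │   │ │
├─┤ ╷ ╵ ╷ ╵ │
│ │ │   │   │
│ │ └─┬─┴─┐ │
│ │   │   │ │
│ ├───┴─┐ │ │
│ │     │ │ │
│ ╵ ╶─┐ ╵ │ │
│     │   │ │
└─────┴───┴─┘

Using BFS/flood-fill to find all reachable cells from A:
Maze size: 6 × 6 = 36 total cells
14 cell(s) are walled off and cannot be reached from A.
Reachable cells: 22

Reachable region (· marks reachable cells):

┌───────────┐
│A · · · · ·│
│ ┌───┬───┐ │
│·│· ·│· ·│·│
├─┤ ╷ ╵ ╷ ╵ │
│ │·│· ·│· ·│
│ │ └─┬─┴─┐ │
│ │· ·│   │·│
│ ├───┴─┐ │ │
│ │     │ │·│
│ ╵ ╶─┐ ╵ │ │
│     │   │·│
└─────┴───┴─┘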